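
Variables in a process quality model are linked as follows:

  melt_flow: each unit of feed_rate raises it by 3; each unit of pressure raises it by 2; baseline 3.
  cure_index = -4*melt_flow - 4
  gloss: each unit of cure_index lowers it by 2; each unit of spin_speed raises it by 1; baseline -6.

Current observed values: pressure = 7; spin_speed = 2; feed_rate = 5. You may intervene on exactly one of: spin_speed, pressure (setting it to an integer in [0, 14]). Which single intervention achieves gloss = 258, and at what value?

Intervening on spin_speed: with other inputs at their observed values, gloss = spin_speed + 258. Solving for 258 gives spin_speed = 0, within [0, 14].
Intervening on pressure: gloss = 16*pressure + 148. Reaching 258 requires pressure = 55/8, not an integer.

set spin_speed = 0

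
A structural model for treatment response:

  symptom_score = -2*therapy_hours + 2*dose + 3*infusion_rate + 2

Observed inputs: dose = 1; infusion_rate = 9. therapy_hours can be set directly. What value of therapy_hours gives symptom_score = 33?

Substituting into the symptom_score equation gives symptom_score = -2*therapy_hours + 31.
Solve -2*therapy_hours + 31 = 33: therapy_hours = (33 - 31) / -2 = -1.

therapy_hours = -1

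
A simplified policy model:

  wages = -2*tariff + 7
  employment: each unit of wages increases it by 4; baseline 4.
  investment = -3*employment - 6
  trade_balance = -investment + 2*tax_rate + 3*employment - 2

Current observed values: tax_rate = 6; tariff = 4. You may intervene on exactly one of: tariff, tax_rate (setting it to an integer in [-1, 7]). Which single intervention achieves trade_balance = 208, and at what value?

Intervening on tariff: with other inputs at their observed values, trade_balance = -48*tariff + 208. Solving for 208 gives tariff = 0, within [-1, 7].
Intervening on tax_rate: trade_balance = 2*tax_rate + 4. Reaching 208 requires tax_rate = 102, outside [-1, 7].

set tariff = 0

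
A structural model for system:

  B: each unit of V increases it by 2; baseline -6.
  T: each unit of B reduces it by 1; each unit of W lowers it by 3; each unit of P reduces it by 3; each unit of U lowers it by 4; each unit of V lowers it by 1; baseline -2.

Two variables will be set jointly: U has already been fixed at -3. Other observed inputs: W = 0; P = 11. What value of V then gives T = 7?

V = -8

With U held at -3:
Substituting into the T equation gives T = -3*V - 17.
Solve -3*V - 17 = 7: V = (7 + 17) / -3 = -8.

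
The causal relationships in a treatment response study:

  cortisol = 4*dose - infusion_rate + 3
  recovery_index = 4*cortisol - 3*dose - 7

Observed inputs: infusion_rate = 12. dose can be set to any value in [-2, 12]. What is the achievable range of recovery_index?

-69 to 113

Substituting into the cortisol equation gives cortisol = 4*dose - 9.
Substituting into the recovery_index equation gives recovery_index = 13*dose - 43.
Linear in dose, so extremes are at the endpoints: dose = -2 gives recovery_index = -69; dose = 12 gives recovery_index = 113.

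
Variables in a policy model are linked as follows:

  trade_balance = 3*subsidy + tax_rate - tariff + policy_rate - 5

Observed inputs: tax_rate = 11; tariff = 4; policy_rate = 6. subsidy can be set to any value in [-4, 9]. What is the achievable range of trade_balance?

Substituting into the trade_balance equation gives trade_balance = 3*subsidy + 8.
Linear in subsidy, so extremes are at the endpoints: subsidy = -4 gives trade_balance = -4; subsidy = 9 gives trade_balance = 35.

-4 to 35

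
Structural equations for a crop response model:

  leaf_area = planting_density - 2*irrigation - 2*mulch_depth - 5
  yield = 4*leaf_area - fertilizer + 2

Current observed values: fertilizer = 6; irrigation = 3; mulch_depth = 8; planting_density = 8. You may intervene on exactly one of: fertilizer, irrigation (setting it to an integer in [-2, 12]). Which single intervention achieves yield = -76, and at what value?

Intervening on fertilizer: with other inputs at their observed values, yield = -fertilizer - 74. Solving for -76 gives fertilizer = 2, within [-2, 12].
Intervening on irrigation: yield = -8*irrigation - 56. Reaching -76 requires irrigation = 5/2, not an integer.

set fertilizer = 2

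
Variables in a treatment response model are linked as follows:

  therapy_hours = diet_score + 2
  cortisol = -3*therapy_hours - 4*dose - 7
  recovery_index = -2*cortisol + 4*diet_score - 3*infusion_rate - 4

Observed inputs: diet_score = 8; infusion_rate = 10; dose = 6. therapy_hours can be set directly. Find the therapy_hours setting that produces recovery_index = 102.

therapy_hours = 7

Intervening on therapy_hours fixes its value directly, overriding its dependence on diet_score.
Substituting into the cortisol equation gives cortisol = -3*therapy_hours - 31.
This gives recovery_index = 6*therapy_hours + 60.
Solve 6*therapy_hours + 60 = 102: therapy_hours = (102 - 60) / 6 = 7.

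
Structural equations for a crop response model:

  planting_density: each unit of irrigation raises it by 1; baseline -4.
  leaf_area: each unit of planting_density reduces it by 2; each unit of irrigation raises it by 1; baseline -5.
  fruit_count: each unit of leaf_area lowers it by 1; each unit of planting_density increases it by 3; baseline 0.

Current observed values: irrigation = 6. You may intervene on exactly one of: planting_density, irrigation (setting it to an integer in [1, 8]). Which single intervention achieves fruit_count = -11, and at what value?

Intervening on planting_density: fruit_count = 5*planting_density - 1. Reaching -11 requires planting_density = -2, outside [1, 8].
Intervening on irrigation: with other inputs at their observed values, fruit_count = 4*irrigation - 15. Solving for -11 gives irrigation = 1, within [1, 8].

set irrigation = 1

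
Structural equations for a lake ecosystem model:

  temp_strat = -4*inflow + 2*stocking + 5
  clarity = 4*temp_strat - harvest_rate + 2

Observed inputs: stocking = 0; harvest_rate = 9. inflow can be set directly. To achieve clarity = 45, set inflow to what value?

inflow = -2

Substituting into the temp_strat equation gives temp_strat = -4*inflow + 5.
clarity becomes -16*inflow + 13.
Solve -16*inflow + 13 = 45: inflow = (45 - 13) / -16 = -2.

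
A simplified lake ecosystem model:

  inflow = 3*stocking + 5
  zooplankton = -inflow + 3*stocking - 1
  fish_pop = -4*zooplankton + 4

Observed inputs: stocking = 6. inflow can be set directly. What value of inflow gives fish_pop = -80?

Intervening on inflow fixes its value directly, overriding its dependence on stocking.
Substituting into the zooplankton equation gives zooplankton = -inflow + 17.
Substituting into the fish_pop equation gives fish_pop = 4*inflow - 64.
Solve 4*inflow - 64 = -80: inflow = (-80 + 64) / 4 = -4.

inflow = -4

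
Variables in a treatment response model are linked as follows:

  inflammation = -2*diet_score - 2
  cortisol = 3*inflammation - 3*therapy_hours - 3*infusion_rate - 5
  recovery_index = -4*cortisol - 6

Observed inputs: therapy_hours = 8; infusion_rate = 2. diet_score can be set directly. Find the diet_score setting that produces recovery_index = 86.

diet_score = -3

Substituting into the cortisol equation gives cortisol = -6*diet_score - 41.
Substituting into the recovery_index equation gives recovery_index = 24*diet_score + 158.
Solve 24*diet_score + 158 = 86: diet_score = (86 - 158) / 24 = -3.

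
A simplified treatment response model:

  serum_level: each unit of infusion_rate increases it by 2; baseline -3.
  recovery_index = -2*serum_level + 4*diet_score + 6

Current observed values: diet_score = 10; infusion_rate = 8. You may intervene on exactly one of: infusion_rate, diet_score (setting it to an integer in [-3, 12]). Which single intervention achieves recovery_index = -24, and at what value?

Intervening on infusion_rate: recovery_index = -4*infusion_rate + 52. Reaching -24 requires infusion_rate = 19, outside [-3, 12].
Intervening on diet_score: with other inputs at their observed values, recovery_index = 4*diet_score - 20. Solving for -24 gives diet_score = -1, within [-3, 12].

set diet_score = -1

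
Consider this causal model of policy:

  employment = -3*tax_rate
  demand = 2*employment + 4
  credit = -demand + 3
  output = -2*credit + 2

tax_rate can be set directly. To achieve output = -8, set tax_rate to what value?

tax_rate = 1

Substituting into the demand equation gives demand = -6*tax_rate + 4.
So credit = 6*tax_rate - 1.
output becomes -12*tax_rate + 4.
Solve -12*tax_rate + 4 = -8: tax_rate = (-8 - 4) / -12 = 1.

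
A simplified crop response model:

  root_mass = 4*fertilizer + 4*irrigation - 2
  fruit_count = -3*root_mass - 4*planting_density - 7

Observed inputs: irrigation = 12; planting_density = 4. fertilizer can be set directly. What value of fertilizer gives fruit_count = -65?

fertilizer = -8

Substituting into the root_mass equation gives root_mass = 4*fertilizer + 46.
fruit_count becomes -12*fertilizer - 161.
Solve -12*fertilizer - 161 = -65: fertilizer = (-65 + 161) / -12 = -8.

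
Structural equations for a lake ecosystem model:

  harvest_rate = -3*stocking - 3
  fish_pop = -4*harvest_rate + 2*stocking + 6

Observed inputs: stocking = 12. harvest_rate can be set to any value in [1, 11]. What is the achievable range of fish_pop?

Intervening on harvest_rate fixes its value directly, overriding its dependence on stocking.
Substituting into the fish_pop equation gives fish_pop = -4*harvest_rate + 30.
Linear in harvest_rate, so extremes are at the endpoints: harvest_rate = 1 gives fish_pop = 26; harvest_rate = 11 gives fish_pop = -14.

-14 to 26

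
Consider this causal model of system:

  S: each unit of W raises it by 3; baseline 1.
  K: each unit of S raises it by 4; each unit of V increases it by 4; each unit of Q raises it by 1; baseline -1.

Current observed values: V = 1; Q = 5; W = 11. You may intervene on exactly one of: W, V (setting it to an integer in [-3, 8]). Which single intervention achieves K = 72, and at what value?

Intervening on W: with other inputs at their observed values, K = 12*W + 12. Solving for 72 gives W = 5, within [-3, 8].
Intervening on V: K = 4*V + 140. Reaching 72 requires V = -17, outside [-3, 8].

set W = 5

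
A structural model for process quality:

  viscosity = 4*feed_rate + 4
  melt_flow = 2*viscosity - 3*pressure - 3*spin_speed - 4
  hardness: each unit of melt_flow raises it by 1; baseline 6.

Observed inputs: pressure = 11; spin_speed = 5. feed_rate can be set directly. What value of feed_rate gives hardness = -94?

Substituting into the melt_flow equation gives melt_flow = 8*feed_rate - 44.
This gives hardness = 8*feed_rate - 38.
Solve 8*feed_rate - 38 = -94: feed_rate = (-94 + 38) / 8 = -7.

feed_rate = -7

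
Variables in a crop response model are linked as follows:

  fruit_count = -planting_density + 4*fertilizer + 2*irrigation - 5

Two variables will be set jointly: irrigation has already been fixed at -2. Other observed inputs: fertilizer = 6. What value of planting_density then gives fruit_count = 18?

planting_density = -3

With irrigation held at -2:
Substituting into the fruit_count equation gives fruit_count = -planting_density + 15.
Solve -planting_density + 15 = 18: planting_density = (18 - 15) / -1 = -3.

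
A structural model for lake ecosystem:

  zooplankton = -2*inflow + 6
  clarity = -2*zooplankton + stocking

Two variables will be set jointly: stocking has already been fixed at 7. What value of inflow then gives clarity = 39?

With stocking held at 7:
Substituting into the clarity equation gives clarity = 4*inflow - 5.
Solve 4*inflow - 5 = 39: inflow = (39 + 5) / 4 = 11.

inflow = 11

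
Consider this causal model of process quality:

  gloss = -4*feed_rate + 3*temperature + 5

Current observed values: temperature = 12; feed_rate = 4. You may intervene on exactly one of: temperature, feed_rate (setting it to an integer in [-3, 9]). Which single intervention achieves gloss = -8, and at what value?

Intervening on temperature: with other inputs at their observed values, gloss = 3*temperature - 11. Solving for -8 gives temperature = 1, within [-3, 9].
Intervening on feed_rate: gloss = -4*feed_rate + 41. Reaching -8 requires feed_rate = 49/4, not an integer.

set temperature = 1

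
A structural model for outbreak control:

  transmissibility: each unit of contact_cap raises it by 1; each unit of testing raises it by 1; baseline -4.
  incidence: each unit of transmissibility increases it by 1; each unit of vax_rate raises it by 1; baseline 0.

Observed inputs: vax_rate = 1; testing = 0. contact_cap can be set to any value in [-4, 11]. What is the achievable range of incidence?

Substituting into the transmissibility equation gives transmissibility = contact_cap - 4.
Substituting into the incidence equation gives incidence = contact_cap - 3.
Linear in contact_cap, so extremes are at the endpoints: contact_cap = -4 gives incidence = -7; contact_cap = 11 gives incidence = 8.

-7 to 8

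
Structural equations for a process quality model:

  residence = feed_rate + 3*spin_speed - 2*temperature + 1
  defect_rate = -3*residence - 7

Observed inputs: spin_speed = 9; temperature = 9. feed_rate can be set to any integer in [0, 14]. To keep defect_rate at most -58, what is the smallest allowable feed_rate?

feed_rate = 7

Substituting into the residence equation gives residence = feed_rate + 10.
This gives defect_rate = -3*feed_rate - 37.
Require -3*feed_rate - 37 ≤ -58, so feed_rate ≥ 7.
The smallest integer in [0, 14] satisfying this is 7.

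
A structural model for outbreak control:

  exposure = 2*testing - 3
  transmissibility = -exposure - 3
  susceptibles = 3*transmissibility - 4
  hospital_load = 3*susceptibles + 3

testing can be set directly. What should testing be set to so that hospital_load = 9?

testing = -1

Substituting into the transmissibility equation gives transmissibility = -2*testing.
So susceptibles = -6*testing - 4.
Substituting into the hospital_load equation gives hospital_load = -18*testing - 9.
Solve -18*testing - 9 = 9: testing = (9 + 9) / -18 = -1.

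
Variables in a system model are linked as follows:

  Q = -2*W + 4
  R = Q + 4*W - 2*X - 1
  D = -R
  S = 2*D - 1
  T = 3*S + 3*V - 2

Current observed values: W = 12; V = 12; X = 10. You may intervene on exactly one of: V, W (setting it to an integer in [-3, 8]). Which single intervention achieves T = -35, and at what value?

Intervening on V: with other inputs at their observed values, T = 3*V - 47. Solving for -35 gives V = 4, within [-3, 8].
Intervening on W: T = -12*W + 133. Reaching -35 requires W = 14, outside [-3, 8].

set V = 4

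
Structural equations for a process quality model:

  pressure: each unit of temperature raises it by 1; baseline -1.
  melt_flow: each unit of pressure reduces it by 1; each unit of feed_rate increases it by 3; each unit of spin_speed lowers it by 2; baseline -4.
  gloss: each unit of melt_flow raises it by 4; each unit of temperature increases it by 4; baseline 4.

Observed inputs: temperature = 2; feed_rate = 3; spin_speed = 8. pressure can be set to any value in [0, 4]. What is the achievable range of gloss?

Intervening on pressure fixes its value directly, overriding its dependence on temperature.
Substituting into the melt_flow equation gives melt_flow = -pressure - 11.
Substituting into the gloss equation gives gloss = -4*pressure - 32.
Linear in pressure, so extremes are at the endpoints: pressure = 0 gives gloss = -32; pressure = 4 gives gloss = -48.

-48 to -32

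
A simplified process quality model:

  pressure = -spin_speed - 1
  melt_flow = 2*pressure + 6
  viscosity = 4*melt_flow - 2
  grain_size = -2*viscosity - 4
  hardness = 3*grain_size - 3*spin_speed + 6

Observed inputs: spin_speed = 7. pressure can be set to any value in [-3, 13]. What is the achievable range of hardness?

-783 to -15

Intervening on pressure fixes its value directly, overriding its dependence on spin_speed.
Substituting into the viscosity equation gives viscosity = 8*pressure + 22.
Substituting into the grain_size equation gives grain_size = -16*pressure - 48.
Substituting into the hardness equation gives hardness = -48*pressure - 159.
Linear in pressure, so extremes are at the endpoints: pressure = -3 gives hardness = -15; pressure = 13 gives hardness = -783.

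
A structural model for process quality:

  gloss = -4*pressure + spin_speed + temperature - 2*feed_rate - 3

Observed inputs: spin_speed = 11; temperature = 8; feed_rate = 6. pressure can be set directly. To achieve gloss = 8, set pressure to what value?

Substituting into the gloss equation gives gloss = -4*pressure + 4.
Solve -4*pressure + 4 = 8: pressure = (8 - 4) / -4 = -1.

pressure = -1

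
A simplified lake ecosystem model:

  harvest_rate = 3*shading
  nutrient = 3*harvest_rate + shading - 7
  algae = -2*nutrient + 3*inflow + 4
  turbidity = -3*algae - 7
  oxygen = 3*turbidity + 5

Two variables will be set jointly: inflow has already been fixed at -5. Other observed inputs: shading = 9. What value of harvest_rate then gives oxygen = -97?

With inflow held at -5:
Intervening on harvest_rate fixes its value directly, overriding its dependence on shading.
Substituting into the nutrient equation gives nutrient = 3*harvest_rate + 2.
So algae = -6*harvest_rate - 15.
Substituting into the turbidity equation gives turbidity = 18*harvest_rate + 38.
oxygen becomes 54*harvest_rate + 119.
Solve 54*harvest_rate + 119 = -97: harvest_rate = (-97 - 119) / 54 = -4.

harvest_rate = -4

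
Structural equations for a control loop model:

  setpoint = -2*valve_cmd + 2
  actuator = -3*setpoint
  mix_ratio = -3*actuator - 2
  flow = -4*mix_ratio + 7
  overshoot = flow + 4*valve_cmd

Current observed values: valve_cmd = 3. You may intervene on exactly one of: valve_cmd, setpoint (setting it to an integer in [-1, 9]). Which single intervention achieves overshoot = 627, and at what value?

set valve_cmd = 9

Intervening on valve_cmd: with other inputs at their observed values, overshoot = 76*valve_cmd - 57. Solving for 627 gives valve_cmd = 9, within [-1, 9].
Intervening on setpoint: overshoot = -36*setpoint + 27. Reaching 627 requires setpoint = -50/3, not an integer.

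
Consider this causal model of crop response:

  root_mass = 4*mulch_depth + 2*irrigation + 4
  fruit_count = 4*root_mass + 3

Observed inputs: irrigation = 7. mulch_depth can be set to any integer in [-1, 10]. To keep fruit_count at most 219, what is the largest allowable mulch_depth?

mulch_depth = 9

Substituting into the root_mass equation gives root_mass = 4*mulch_depth + 18.
Substituting into the fruit_count equation gives fruit_count = 16*mulch_depth + 75.
Require 16*mulch_depth + 75 ≤ 219, so mulch_depth ≤ 9.
The largest integer in [-1, 10] satisfying this is 9.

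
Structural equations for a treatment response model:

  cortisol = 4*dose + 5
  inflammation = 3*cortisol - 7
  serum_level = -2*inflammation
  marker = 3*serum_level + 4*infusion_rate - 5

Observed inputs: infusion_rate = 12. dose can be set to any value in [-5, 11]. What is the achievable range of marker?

-797 to 355

Substituting into the inflammation equation gives inflammation = 12*dose + 8.
This gives serum_level = -24*dose - 16.
Substituting into the marker equation gives marker = -72*dose - 5.
Linear in dose, so extremes are at the endpoints: dose = -5 gives marker = 355; dose = 11 gives marker = -797.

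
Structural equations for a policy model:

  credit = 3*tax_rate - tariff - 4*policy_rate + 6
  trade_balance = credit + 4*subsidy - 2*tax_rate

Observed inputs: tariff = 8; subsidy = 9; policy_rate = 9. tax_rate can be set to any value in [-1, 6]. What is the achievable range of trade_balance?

Substituting into the credit equation gives credit = 3*tax_rate - 38.
Substituting into the trade_balance equation gives trade_balance = tax_rate - 2.
Linear in tax_rate, so extremes are at the endpoints: tax_rate = -1 gives trade_balance = -3; tax_rate = 6 gives trade_balance = 4.

-3 to 4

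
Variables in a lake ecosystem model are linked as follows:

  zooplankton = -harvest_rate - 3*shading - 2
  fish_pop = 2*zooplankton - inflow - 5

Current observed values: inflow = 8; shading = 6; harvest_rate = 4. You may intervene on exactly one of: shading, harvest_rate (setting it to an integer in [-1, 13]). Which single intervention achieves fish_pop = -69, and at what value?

Intervening on shading: fish_pop = -6*shading - 25. Reaching -69 requires shading = 22/3, not an integer.
Intervening on harvest_rate: with other inputs at their observed values, fish_pop = -2*harvest_rate - 53. Solving for -69 gives harvest_rate = 8, within [-1, 13].

set harvest_rate = 8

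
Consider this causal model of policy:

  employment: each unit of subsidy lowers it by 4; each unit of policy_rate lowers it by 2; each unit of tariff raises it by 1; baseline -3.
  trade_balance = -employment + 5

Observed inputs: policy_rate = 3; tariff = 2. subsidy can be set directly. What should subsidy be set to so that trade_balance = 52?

Substituting into the employment equation gives employment = -4*subsidy - 7.
Substituting into the trade_balance equation gives trade_balance = 4*subsidy + 12.
Solve 4*subsidy + 12 = 52: subsidy = (52 - 12) / 4 = 10.

subsidy = 10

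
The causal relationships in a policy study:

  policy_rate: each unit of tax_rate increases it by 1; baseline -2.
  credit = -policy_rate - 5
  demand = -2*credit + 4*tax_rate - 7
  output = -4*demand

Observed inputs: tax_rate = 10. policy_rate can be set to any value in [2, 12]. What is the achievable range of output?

-268 to -188

Intervening on policy_rate fixes its value directly, overriding its dependence on tax_rate.
Substituting into the demand equation gives demand = 2*policy_rate + 43.
Substituting into the output equation gives output = -8*policy_rate - 172.
Linear in policy_rate, so extremes are at the endpoints: policy_rate = 2 gives output = -188; policy_rate = 12 gives output = -268.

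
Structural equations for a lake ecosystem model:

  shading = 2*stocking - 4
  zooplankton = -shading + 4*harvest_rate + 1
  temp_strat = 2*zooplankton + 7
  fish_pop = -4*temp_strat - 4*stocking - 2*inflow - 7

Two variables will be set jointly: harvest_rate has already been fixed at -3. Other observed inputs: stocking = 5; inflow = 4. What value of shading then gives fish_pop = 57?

shading = 4

With harvest_rate held at -3:
Intervening on shading fixes its value directly, overriding its dependence on stocking.
Substituting into the zooplankton equation gives zooplankton = -shading - 11.
Substituting into the temp_strat equation gives temp_strat = -2*shading - 15.
fish_pop becomes 8*shading + 25.
Solve 8*shading + 25 = 57: shading = (57 - 25) / 8 = 4.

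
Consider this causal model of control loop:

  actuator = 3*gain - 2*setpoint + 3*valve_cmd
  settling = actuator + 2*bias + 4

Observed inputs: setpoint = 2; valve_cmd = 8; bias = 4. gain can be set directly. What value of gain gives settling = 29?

gain = -1

Substituting into the actuator equation gives actuator = 3*gain + 20.
Substituting into the settling equation gives settling = 3*gain + 32.
Solve 3*gain + 32 = 29: gain = (29 - 32) / 3 = -1.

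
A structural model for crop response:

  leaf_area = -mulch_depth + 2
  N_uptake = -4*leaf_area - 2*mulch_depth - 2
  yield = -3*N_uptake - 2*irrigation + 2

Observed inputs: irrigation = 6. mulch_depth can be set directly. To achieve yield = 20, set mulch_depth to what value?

mulch_depth = 0

Substituting into the N_uptake equation gives N_uptake = 2*mulch_depth - 10.
Substituting into the yield equation gives yield = -6*mulch_depth + 20.
Solve -6*mulch_depth + 20 = 20: mulch_depth = (20 - 20) / -6 = 0.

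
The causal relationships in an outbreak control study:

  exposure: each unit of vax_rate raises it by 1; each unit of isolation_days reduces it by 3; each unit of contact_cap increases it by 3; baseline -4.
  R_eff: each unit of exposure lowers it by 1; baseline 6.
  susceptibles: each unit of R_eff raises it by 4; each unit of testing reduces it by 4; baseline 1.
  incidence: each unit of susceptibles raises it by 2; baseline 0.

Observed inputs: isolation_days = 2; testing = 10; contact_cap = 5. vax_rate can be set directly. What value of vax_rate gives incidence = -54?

Substituting into the exposure equation gives exposure = vax_rate + 5.
This gives R_eff = -vax_rate + 1.
susceptibles becomes -4*vax_rate - 35.
incidence becomes -8*vax_rate - 70.
Solve -8*vax_rate - 70 = -54: vax_rate = (-54 + 70) / -8 = -2.

vax_rate = -2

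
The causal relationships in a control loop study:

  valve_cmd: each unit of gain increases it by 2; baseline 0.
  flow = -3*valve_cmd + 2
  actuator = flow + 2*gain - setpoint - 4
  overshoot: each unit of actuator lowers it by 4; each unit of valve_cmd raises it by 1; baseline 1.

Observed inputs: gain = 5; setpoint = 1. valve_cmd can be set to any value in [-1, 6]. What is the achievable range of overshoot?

Intervening on valve_cmd fixes its value directly, overriding its dependence on gain.
Substituting into the actuator equation gives actuator = -3*valve_cmd + 7.
So overshoot = 13*valve_cmd - 27.
Linear in valve_cmd, so extremes are at the endpoints: valve_cmd = -1 gives overshoot = -40; valve_cmd = 6 gives overshoot = 51.

-40 to 51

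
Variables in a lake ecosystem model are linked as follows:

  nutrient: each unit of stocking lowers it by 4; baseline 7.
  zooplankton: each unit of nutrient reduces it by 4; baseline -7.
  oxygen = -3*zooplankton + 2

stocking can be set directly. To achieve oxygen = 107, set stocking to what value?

Substituting into the zooplankton equation gives zooplankton = 16*stocking - 35.
Substituting into the oxygen equation gives oxygen = -48*stocking + 107.
Solve -48*stocking + 107 = 107: stocking = (107 - 107) / -48 = 0.

stocking = 0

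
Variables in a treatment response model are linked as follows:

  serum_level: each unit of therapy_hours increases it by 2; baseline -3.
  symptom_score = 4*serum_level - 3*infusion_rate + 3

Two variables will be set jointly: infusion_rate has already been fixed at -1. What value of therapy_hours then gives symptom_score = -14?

therapy_hours = -1

With infusion_rate held at -1:
Substituting into the symptom_score equation gives symptom_score = 8*therapy_hours - 6.
Solve 8*therapy_hours - 6 = -14: therapy_hours = (-14 + 6) / 8 = -1.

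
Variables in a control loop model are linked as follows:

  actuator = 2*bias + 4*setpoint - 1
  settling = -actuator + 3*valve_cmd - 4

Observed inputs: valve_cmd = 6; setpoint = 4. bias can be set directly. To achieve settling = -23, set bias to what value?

Substituting into the actuator equation gives actuator = 2*bias + 15.
Substituting into the settling equation gives settling = -2*bias - 1.
Solve -2*bias - 1 = -23: bias = (-23 + 1) / -2 = 11.

bias = 11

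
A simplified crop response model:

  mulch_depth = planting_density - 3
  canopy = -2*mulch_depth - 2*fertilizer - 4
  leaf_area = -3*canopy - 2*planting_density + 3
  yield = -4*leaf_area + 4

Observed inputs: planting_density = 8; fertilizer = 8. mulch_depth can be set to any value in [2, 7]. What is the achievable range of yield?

Intervening on mulch_depth fixes its value directly, overriding its dependence on planting_density.
Substituting into the canopy equation gives canopy = -2*mulch_depth - 20.
leaf_area becomes 6*mulch_depth + 47.
So yield = -24*mulch_depth - 184.
Linear in mulch_depth, so extremes are at the endpoints: mulch_depth = 2 gives yield = -232; mulch_depth = 7 gives yield = -352.

-352 to -232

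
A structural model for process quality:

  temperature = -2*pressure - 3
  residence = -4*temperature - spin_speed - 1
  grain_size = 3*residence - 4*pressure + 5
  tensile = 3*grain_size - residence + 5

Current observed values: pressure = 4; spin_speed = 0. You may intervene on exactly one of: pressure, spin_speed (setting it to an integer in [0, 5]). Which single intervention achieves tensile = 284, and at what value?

set spin_speed = 4

Intervening on pressure: tensile = 52*pressure + 108. Reaching 284 requires pressure = 44/13, not an integer.
Intervening on spin_speed: with other inputs at their observed values, tensile = -8*spin_speed + 316. Solving for 284 gives spin_speed = 4, within [0, 5].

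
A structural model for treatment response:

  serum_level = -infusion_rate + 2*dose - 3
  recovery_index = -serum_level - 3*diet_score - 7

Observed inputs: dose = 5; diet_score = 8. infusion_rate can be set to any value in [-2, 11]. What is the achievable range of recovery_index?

-40 to -27

Substituting into the serum_level equation gives serum_level = -infusion_rate + 7.
recovery_index becomes infusion_rate - 38.
Linear in infusion_rate, so extremes are at the endpoints: infusion_rate = -2 gives recovery_index = -40; infusion_rate = 11 gives recovery_index = -27.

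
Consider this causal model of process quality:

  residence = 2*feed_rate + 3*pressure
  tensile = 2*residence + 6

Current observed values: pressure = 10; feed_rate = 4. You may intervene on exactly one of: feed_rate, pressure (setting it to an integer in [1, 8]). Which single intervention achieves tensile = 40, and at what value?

Intervening on feed_rate: tensile = 4*feed_rate + 66. Reaching 40 requires feed_rate = -13/2, not an integer.
Intervening on pressure: with other inputs at their observed values, tensile = 6*pressure + 22. Solving for 40 gives pressure = 3, within [1, 8].

set pressure = 3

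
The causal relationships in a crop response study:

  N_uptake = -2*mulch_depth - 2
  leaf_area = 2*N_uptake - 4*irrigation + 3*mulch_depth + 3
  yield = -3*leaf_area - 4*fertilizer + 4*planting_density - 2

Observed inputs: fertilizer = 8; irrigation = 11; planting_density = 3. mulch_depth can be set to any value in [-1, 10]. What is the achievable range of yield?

110 to 143

Substituting into the leaf_area equation gives leaf_area = -mulch_depth - 45.
yield becomes 3*mulch_depth + 113.
Linear in mulch_depth, so extremes are at the endpoints: mulch_depth = -1 gives yield = 110; mulch_depth = 10 gives yield = 143.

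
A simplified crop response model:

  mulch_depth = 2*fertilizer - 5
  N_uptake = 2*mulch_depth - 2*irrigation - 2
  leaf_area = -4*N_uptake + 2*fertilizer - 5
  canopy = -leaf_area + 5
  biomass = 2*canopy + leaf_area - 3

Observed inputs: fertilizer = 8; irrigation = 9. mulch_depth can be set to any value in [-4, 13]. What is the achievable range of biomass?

-116 to 20

Intervening on mulch_depth fixes its value directly, overriding its dependence on fertilizer.
Substituting into the N_uptake equation gives N_uptake = 2*mulch_depth - 20.
leaf_area becomes -8*mulch_depth + 91.
Substituting into the canopy equation gives canopy = 8*mulch_depth - 86.
So biomass = 8*mulch_depth - 84.
Linear in mulch_depth, so extremes are at the endpoints: mulch_depth = -4 gives biomass = -116; mulch_depth = 13 gives biomass = 20.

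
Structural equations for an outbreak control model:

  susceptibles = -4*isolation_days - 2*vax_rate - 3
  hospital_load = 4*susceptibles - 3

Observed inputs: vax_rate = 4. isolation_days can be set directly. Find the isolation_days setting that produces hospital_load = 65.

isolation_days = -7

Substituting into the susceptibles equation gives susceptibles = -4*isolation_days - 11.
So hospital_load = -16*isolation_days - 47.
Solve -16*isolation_days - 47 = 65: isolation_days = (65 + 47) / -16 = -7.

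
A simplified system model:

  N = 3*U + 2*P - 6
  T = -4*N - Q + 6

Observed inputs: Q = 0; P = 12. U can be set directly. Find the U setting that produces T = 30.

U = -8

Substituting into the N equation gives N = 3*U + 18.
Substituting into the T equation gives T = -12*U - 66.
Solve -12*U - 66 = 30: U = (30 + 66) / -12 = -8.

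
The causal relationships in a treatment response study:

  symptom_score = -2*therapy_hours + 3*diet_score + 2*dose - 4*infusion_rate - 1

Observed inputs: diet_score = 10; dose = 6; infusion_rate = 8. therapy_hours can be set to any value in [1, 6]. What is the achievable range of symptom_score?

-3 to 7

Substituting into the symptom_score equation gives symptom_score = -2*therapy_hours + 9.
Linear in therapy_hours, so extremes are at the endpoints: therapy_hours = 1 gives symptom_score = 7; therapy_hours = 6 gives symptom_score = -3.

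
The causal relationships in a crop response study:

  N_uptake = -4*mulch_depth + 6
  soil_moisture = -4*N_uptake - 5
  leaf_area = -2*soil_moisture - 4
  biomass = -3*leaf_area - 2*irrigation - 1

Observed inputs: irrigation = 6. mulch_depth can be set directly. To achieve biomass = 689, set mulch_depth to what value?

Substituting into the soil_moisture equation gives soil_moisture = 16*mulch_depth - 29.
So leaf_area = -32*mulch_depth + 54.
Substituting into the biomass equation gives biomass = 96*mulch_depth - 175.
Solve 96*mulch_depth - 175 = 689: mulch_depth = (689 + 175) / 96 = 9.

mulch_depth = 9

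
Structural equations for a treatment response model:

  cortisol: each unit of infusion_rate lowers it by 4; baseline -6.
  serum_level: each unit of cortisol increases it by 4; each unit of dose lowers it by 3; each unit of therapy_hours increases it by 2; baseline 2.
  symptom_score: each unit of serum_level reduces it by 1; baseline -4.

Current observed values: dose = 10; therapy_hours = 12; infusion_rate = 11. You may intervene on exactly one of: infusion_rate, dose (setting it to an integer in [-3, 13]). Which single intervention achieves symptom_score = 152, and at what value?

set infusion_rate = 8

Intervening on infusion_rate: with other inputs at their observed values, symptom_score = 16*infusion_rate + 24. Solving for 152 gives infusion_rate = 8, within [-3, 13].
Intervening on dose: symptom_score = 3*dose + 170. Reaching 152 requires dose = -6, outside [-3, 13].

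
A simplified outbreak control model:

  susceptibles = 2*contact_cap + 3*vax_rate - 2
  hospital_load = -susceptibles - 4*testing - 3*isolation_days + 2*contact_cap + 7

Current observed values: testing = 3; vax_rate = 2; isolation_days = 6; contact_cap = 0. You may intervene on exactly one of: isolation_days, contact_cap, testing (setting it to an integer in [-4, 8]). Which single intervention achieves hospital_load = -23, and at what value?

Intervening on isolation_days: hospital_load = -3*isolation_days - 9. Reaching -23 requires isolation_days = 14/3, not an integer.
Intervening on contact_cap: the paths from contact_cap to hospital_load cancel (net effect zero), leaving hospital_load = -27; -23 is unreachable this way.
Intervening on testing: with other inputs at their observed values, hospital_load = -4*testing - 15. Solving for -23 gives testing = 2, within [-4, 8].

set testing = 2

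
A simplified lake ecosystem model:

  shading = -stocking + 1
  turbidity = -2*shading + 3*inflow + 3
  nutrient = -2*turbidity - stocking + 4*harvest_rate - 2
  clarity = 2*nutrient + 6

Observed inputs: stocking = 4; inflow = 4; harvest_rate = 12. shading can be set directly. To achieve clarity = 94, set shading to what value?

Intervening on shading fixes its value directly, overriding its dependence on stocking.
Substituting into the turbidity equation gives turbidity = -2*shading + 15.
Substituting into the nutrient equation gives nutrient = 4*shading + 12.
This gives clarity = 8*shading + 30.
Solve 8*shading + 30 = 94: shading = (94 - 30) / 8 = 8.

shading = 8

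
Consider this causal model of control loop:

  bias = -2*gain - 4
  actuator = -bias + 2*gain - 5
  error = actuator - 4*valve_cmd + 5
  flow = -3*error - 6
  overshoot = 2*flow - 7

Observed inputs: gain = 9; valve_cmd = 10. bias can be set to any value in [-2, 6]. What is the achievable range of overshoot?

Intervening on bias fixes its value directly, overriding its dependence on gain.
Substituting into the actuator equation gives actuator = -bias + 13.
This gives error = -bias - 22.
Substituting into the flow equation gives flow = 3*bias + 60.
overshoot becomes 6*bias + 113.
Linear in bias, so extremes are at the endpoints: bias = -2 gives overshoot = 101; bias = 6 gives overshoot = 149.

101 to 149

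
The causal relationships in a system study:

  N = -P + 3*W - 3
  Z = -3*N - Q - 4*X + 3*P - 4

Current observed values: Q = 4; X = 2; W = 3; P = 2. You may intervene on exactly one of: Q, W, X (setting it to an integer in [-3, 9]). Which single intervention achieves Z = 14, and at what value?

Intervening on Q: Z = -Q - 18. Reaching 14 requires Q = -32, outside [-3, 9].
Intervening on W: with other inputs at their observed values, Z = -9*W + 5. Solving for 14 gives W = -1, within [-3, 9].
Intervening on X: Z = -4*X - 14. Reaching 14 requires X = -7, outside [-3, 9].

set W = -1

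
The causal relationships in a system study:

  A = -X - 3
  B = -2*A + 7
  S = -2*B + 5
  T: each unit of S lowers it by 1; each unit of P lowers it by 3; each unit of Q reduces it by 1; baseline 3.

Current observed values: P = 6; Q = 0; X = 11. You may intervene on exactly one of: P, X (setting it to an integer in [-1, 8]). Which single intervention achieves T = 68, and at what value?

Intervening on P: with other inputs at their observed values, T = -3*P + 68. Solving for 68 gives P = 0, within [-1, 8].
Intervening on X: T = 4*X + 6. Reaching 68 requires X = 31/2, not an integer.

set P = 0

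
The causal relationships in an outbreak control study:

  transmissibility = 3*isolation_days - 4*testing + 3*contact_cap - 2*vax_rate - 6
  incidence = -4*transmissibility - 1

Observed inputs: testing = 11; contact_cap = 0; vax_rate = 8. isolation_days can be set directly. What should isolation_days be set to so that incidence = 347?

Substituting into the transmissibility equation gives transmissibility = 3*isolation_days - 66.
Substituting into the incidence equation gives incidence = -12*isolation_days + 263.
Solve -12*isolation_days + 263 = 347: isolation_days = (347 - 263) / -12 = -7.

isolation_days = -7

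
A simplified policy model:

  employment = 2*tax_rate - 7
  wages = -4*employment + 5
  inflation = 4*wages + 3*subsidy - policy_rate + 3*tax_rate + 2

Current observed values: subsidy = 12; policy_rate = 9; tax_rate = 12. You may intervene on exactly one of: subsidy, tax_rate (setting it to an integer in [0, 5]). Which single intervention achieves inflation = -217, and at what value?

set subsidy = 2

Intervening on subsidy: with other inputs at their observed values, inflation = 3*subsidy - 223. Solving for -217 gives subsidy = 2, within [0, 5].
Intervening on tax_rate: inflation = -29*tax_rate + 161. Reaching -217 requires tax_rate = 378/29, not an integer.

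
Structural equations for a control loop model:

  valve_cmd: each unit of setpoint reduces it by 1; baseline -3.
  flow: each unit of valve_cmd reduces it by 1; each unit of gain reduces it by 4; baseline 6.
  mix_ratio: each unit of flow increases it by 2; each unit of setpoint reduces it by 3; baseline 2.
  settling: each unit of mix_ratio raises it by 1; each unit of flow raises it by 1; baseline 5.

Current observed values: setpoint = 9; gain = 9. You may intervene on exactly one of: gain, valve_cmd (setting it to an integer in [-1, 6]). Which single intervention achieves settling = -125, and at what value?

Intervening on gain: settling = -12*gain + 34. Reaching -125 requires gain = 53/4, not an integer.
Intervening on valve_cmd: with other inputs at their observed values, settling = -3*valve_cmd - 110. Solving for -125 gives valve_cmd = 5, within [-1, 6].

set valve_cmd = 5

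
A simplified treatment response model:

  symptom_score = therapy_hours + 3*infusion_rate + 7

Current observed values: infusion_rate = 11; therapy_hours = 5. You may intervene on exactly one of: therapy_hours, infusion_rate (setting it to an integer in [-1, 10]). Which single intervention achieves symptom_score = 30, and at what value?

Intervening on therapy_hours: symptom_score = therapy_hours + 40. Reaching 30 requires therapy_hours = -10, outside [-1, 10].
Intervening on infusion_rate: with other inputs at their observed values, symptom_score = 3*infusion_rate + 12. Solving for 30 gives infusion_rate = 6, within [-1, 10].

set infusion_rate = 6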